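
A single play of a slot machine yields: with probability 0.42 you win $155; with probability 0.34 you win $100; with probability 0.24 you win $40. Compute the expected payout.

108.7

E[payout] = 155·0.42 + 100·0.34 + 40·0.24
 = 65.1 + 34 + 9.6
 = 108.7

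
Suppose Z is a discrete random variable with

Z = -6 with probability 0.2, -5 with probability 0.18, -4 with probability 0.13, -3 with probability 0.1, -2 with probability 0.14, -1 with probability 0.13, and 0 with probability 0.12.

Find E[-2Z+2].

8.66

E[-2Z+2] = Σ (-2z+2)·P(Z=z)
 = 14·0.2 + 12·0.18 + 10·0.13 + 8·0.1 + 6·0.14 + 4·0.13 + 2·0.12
 = 2.8 + 2.16 + 1.3 + 0.8 + 0.84 + 0.52 + 0.24
 = 8.66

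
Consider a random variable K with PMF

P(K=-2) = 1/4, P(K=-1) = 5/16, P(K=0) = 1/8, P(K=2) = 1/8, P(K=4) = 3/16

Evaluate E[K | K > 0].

3.2

P(K > 0) = 1/8 + 3/16 = 5/16.
E[K | K > 0] = [2·1/8 + 4·3/16] / (5/16)
 = 1 / (5/16)
 = 16/5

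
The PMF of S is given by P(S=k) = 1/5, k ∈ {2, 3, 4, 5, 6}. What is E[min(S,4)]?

E[min(S,4)] = Σ min(s,4)·P(S=s)
 = 2·1/5 + 3·1/5 + 4·1/5 + 4·1/5 + 4·1/5
 = 2/5 + 3/5 + 4/5 + 4/5 + 4/5
 = 17/5

3.4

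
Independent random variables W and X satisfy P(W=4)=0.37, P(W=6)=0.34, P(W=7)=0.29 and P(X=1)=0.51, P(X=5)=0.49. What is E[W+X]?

8.51

E[W+X] = Σ_w Σ_x (w+x) · P(W=w)P(X=x)
 = 5·0.1887 + 9·0.1813 + 7·0.1734 + 11·0.1666 + 8·0.1479 + 12·0.1421
 = 0.9435 + 1.6317 + 1.2138 + 1.8326 + 1.1832 + 1.7052
 = 8.51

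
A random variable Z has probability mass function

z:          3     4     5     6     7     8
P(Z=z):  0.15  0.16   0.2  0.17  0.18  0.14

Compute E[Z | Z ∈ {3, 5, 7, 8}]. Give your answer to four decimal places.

5.7164

P(Z ∈ {3, 5, 7, 8}) = 0.15 + 0.2 + 0.18 + 0.14 = 0.67.
E[Z | Z ∈ {3, 5, 7, 8}] = [3·0.15 + 5·0.2 + 7·0.18 + 8·0.14] / 0.67
 = 3.83 / 0.67
 = 383/67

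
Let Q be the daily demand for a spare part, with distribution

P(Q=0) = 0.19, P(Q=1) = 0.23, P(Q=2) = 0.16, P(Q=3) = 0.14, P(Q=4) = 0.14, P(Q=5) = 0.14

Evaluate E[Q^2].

7.87

E[Q^2] = Σ q^2·P(Q=q)
 = 0·0.19 + 1·0.23 + 4·0.16 + 9·0.14 + 16·0.14 + 25·0.14
 = 0 + 0.23 + 0.64 + 1.26 + 2.24 + 3.5
 = 7.87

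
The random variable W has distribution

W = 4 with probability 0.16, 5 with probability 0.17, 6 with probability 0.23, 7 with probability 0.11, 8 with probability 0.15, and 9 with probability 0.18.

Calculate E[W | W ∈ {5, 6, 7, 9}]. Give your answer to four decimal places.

6.6957

P(W ∈ {5, 6, 7, 9}) = 0.17 + 0.23 + 0.11 + 0.18 = 0.69.
E[W | W ∈ {5, 6, 7, 9}] = [5·0.17 + 6·0.23 + 7·0.11 + 9·0.18] / 0.69
 = 4.62 / 0.69
 = 154/23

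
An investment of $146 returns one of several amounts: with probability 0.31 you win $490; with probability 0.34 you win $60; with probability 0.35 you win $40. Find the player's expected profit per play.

40.3

E[payout] = 490·0.31 + 60·0.34 + 40·0.35
 = 151.9 + 20.4 + 14
 = 186.3
Net = 186.3 - 146 = 40.3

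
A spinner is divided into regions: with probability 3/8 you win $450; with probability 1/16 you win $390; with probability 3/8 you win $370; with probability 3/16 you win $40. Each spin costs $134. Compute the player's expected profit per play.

205.375

E[payout] = 450·3/8 + 390·1/16 + 370·3/8 + 40·3/16
 = 675/4 + 195/8 + 555/4 + 15/2
 = 2715/8
Net = 2715/8 - 134 = 1643/8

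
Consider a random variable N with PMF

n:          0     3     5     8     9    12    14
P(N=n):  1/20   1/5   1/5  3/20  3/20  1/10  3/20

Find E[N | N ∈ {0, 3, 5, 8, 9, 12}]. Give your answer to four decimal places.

P(N ∈ {0, 3, 5, 8, 9, 12}) = 1/20 + 1/5 + 1/5 + 3/20 + 3/20 + 1/10 = 17/20.
E[N | N ∈ {0, 3, 5, 8, 9, 12}] = [0·1/20 + 3·1/5 + 5·1/5 + 8·3/20 + 9·3/20 + 12·1/10] / (17/20)
 = 107/20 / (17/20)
 = 107/17

6.2941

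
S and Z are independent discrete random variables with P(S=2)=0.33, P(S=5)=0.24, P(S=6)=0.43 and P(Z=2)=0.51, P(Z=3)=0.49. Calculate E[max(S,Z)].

E[max(S,Z)] = Σ_s Σ_z max(s,z) · P(S=s)P(Z=z)
 = 2·0.1683 + 3·0.1617 + 5·0.1224 + 5·0.1176 + 6·0.2193 + 6·0.2107
 = 0.3366 + 0.4851 + 0.612 + 0.588 + 1.3158 + 1.2642
 = 4.6017

4.6017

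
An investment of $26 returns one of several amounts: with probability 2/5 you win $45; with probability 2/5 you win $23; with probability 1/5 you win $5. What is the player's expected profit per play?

E[payout] = 45·2/5 + 23·2/5 + 5·1/5
 = 18 + 46/5 + 1
 = 141/5
Net = 141/5 - 26 = 11/5

2.2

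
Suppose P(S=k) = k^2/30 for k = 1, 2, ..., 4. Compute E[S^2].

11.8

E[S^2] = Σ s^2·P(S=s)
 = 1·1/30 + 4·2/15 + 9·3/10 + 16·8/15
 = 1/30 + 8/15 + 27/10 + 128/15
 = 59/5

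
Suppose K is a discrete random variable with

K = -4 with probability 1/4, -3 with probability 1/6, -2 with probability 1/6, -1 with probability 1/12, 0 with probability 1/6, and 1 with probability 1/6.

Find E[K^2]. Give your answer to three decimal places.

E[K^2] = Σ k^2·P(K=k)
 = 16·1/4 + 9·1/6 + 4·1/6 + 1·1/12 + 0·1/6 + 1·1/6
 = 4 + 3/2 + 2/3 + 1/12 + 0 + 1/6
 = 77/12

6.417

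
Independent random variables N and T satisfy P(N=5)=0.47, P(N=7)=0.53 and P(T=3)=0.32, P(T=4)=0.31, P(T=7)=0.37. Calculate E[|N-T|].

E[|N-T|] = Σ_n Σ_t |n-t| · P(N=n)P(T=t)
 = 2·0.1504 + 1·0.1457 + 2·0.1739 + 4·0.1696 + 3·0.1643 + 0·0.1961
 = 0.3008 + 0.1457 + 0.3478 + 0.6784 + 0.4929 + 0
 = 1.9656

1.9656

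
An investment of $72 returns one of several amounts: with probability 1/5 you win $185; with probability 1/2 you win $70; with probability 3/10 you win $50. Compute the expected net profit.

E[payout] = 185·1/5 + 70·1/2 + 50·3/10
 = 37 + 35 + 15
 = 87
Net = 87 - 72 = 15

15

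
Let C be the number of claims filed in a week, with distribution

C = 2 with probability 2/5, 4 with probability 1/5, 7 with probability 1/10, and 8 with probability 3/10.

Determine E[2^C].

94.4

E[2^C] = Σ 2^c·P(C=c)
 = 4·2/5 + 16·1/5 + 128·1/10 + 256·3/10
 = 8/5 + 16/5 + 64/5 + 384/5
 = 472/5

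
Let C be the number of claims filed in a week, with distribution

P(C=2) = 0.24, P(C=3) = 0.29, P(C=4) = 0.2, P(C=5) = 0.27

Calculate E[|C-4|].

1.04

E[|C-4|] = Σ |c-4|·P(C=c)
 = 2·0.24 + 1·0.29 + 0·0.2 + 1·0.27
 = 0.48 + 0.29 + 0 + 0.27
 = 1.04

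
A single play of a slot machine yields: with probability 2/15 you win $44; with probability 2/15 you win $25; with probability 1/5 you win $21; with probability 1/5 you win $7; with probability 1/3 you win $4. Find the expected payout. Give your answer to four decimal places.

E[payout] = 44·2/15 + 25·2/15 + 21·1/5 + 7·1/5 + 4·1/3
 = 88/15 + 10/3 + 21/5 + 7/5 + 4/3
 = 242/15

16.1333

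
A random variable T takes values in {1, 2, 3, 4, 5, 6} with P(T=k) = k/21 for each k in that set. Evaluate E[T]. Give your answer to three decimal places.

E[T] = Σ t·P(T=t)
 = 1·1/21 + 2·2/21 + 3·1/7 + 4·4/21 + 5·5/21 + 6·2/7
 = 1/21 + 4/21 + 3/7 + 16/21 + 25/21 + 12/7
 = 13/3

4.333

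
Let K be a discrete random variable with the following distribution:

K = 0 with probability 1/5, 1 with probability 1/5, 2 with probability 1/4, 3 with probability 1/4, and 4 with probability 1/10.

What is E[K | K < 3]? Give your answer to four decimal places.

1.0769

P(K < 3) = 1/5 + 1/5 + 1/4 = 13/20.
E[K | K < 3] = [0·1/5 + 1·1/5 + 2·1/4] / (13/20)
 = 7/10 / (13/20)
 = 14/13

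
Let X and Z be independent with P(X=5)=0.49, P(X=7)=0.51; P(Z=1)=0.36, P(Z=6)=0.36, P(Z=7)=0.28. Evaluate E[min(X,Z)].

E[min(X,Z)] = Σ_x Σ_z min(x,z) · P(X=x)P(Z=z)
 = 1·0.1764 + 5·0.1764 + 5·0.1372 + 1·0.1836 + 6·0.1836 + 7·0.1428
 = 0.1764 + 0.882 + 0.686 + 0.1836 + 1.1016 + 0.9996
 = 4.0292

4.0292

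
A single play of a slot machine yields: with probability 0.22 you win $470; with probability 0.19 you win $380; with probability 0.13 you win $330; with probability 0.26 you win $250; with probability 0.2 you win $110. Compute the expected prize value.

E[payout] = 470·0.22 + 380·0.19 + 330·0.13 + 250·0.26 + 110·0.2
 = 103.4 + 72.2 + 42.9 + 65 + 22
 = 305.5

305.5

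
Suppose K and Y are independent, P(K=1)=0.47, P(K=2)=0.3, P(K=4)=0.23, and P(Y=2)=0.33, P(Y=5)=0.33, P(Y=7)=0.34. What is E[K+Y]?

E[K+Y] = Σ_k Σ_y (k+y) · P(K=k)P(Y=y)
 = 3·0.1551 + 6·0.1551 + 8·0.1598 + 4·0.099 + 7·0.099 + 9·0.102 + 6·0.0759 + 9·0.0759 + 11·0.0782
 = 0.4653 + 0.9306 + 1.2784 + 0.396 + 0.693 + 0.918 + 0.4554 + 0.6831 + 0.8602
 = 6.68

6.68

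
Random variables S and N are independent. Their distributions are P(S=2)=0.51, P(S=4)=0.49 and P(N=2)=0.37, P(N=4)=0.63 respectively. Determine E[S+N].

6.24

E[S+N] = Σ_s Σ_n (s+n) · P(S=s)P(N=n)
 = 4·0.1887 + 6·0.3213 + 6·0.1813 + 8·0.3087
 = 0.7548 + 1.9278 + 1.0878 + 2.4696
 = 6.24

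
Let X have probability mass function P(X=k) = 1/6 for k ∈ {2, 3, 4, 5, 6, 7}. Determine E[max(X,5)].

5.5

E[max(X,5)] = Σ max(x,5)·P(X=x)
 = 5·1/6 + 5·1/6 + 5·1/6 + 5·1/6 + 6·1/6 + 7·1/6
 = 5/6 + 5/6 + 5/6 + 5/6 + 1 + 7/6
 = 11/2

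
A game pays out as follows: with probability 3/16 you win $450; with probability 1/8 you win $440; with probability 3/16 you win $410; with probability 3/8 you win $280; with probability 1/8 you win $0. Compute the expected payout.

321.25

E[payout] = 450·3/16 + 440·1/8 + 410·3/16 + 280·3/8 + 0·1/8
 = 675/8 + 55 + 615/8 + 105 + 0
 = 1285/4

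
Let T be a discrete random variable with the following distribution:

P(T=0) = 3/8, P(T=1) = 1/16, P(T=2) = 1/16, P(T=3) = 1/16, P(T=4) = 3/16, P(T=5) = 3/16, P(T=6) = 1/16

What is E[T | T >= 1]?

3.9

P(T >= 1) = 1/16 + 1/16 + 1/16 + 3/16 + 3/16 + 1/16 = 5/8.
E[T | T >= 1] = [1·1/16 + 2·1/16 + 3·1/16 + 4·3/16 + 5·3/16 + 6·1/16] / (5/8)
 = 39/16 / (5/8)
 = 39/10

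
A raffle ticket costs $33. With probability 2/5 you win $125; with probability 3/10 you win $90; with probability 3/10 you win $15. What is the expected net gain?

E[payout] = 125·2/5 + 90·3/10 + 15·3/10
 = 50 + 27 + 9/2
 = 163/2
Net = 163/2 - 33 = 97/2

48.5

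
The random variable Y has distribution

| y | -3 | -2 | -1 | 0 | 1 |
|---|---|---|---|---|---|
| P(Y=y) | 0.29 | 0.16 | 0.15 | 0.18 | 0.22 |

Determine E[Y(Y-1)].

E[Y(Y-1)] = Σ y(y-1)·P(Y=y)
 = 12·0.29 + 6·0.16 + 2·0.15 + 0·0.18 + 0·0.22
 = 3.48 + 0.96 + 0.3 + 0 + 0
 = 4.74

4.74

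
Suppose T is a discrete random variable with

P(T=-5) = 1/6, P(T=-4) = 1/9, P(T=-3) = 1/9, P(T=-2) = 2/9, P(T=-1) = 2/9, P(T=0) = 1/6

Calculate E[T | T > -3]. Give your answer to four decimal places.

-1.0909

P(T > -3) = 2/9 + 2/9 + 1/6 = 11/18.
E[T | T > -3] = [(-2)·2/9 + (-1)·2/9 + 0·1/6] / (11/18)
 = -2/3 / (11/18)
 = -12/11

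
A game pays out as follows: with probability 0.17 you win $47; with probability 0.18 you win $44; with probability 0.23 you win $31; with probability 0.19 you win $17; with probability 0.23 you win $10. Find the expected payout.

28.57

E[payout] = 47·0.17 + 44·0.18 + 31·0.23 + 17·0.19 + 10·0.23
 = 7.99 + 7.92 + 7.13 + 3.23 + 2.3
 = 28.57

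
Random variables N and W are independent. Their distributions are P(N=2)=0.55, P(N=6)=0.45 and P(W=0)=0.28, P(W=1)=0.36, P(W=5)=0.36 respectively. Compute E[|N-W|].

2.828

E[|N-W|] = Σ_n Σ_w |n-w| · P(N=n)P(W=w)
 = 2·0.154 + 1·0.198 + 3·0.198 + 6·0.126 + 5·0.162 + 1·0.162
 = 0.308 + 0.198 + 0.594 + 0.756 + 0.81 + 0.162
 = 2.828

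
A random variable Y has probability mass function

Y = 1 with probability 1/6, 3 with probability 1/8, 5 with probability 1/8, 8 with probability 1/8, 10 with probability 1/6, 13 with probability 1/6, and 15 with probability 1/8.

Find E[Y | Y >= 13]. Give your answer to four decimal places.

13.8571

P(Y >= 13) = 1/6 + 1/8 = 7/24.
E[Y | Y >= 13] = [13·1/6 + 15·1/8] / (7/24)
 = 97/24 / (7/24)
 = 97/7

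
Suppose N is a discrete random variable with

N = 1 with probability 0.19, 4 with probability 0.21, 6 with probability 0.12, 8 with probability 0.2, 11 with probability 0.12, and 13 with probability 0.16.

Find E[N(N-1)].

55.48

E[N(N-1)] = Σ n(n-1)·P(N=n)
 = 0·0.19 + 12·0.21 + 30·0.12 + 56·0.2 + 110·0.12 + 156·0.16
 = 0 + 2.52 + 3.6 + 11.2 + 13.2 + 24.96
 = 55.48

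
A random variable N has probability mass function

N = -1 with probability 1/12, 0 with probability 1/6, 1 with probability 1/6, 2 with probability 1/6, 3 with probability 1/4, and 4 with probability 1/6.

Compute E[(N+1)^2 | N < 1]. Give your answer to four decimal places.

0.6667

P(N < 1) = 1/12 + 1/6 = 1/4.
E[(N+1)^2 | N < 1] = [0·1/12 + 1·1/6] / (1/4)
 = 1/6 / (1/4)
 = 2/3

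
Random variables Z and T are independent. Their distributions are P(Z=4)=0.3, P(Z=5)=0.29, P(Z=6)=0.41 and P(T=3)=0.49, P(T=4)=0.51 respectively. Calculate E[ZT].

17.9361

E[ZT] = Σ_z Σ_t zt · P(Z=z)P(T=t)
 = 12·0.147 + 16·0.153 + 15·0.1421 + 20·0.1479 + 18·0.2009 + 24·0.2091
 = 1.764 + 2.448 + 2.1315 + 2.958 + 3.6162 + 5.0184
 = 17.9361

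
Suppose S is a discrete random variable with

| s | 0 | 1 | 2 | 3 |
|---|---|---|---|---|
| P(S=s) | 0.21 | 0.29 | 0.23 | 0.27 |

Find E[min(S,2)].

1.29

E[min(S,2)] = Σ min(s,2)·P(S=s)
 = 0·0.21 + 1·0.29 + 2·0.23 + 2·0.27
 = 0 + 0.29 + 0.46 + 0.54
 = 1.29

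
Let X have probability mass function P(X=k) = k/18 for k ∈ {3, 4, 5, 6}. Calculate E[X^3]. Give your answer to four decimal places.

E[X^3] = Σ x^3·P(X=x)
 = 27·1/6 + 64·2/9 + 125·5/18 + 216·1/3
 = 9/2 + 128/9 + 625/18 + 72
 = 1129/9

125.4444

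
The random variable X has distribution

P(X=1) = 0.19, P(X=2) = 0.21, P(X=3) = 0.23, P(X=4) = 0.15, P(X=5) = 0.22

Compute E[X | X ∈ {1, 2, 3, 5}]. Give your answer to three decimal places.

P(X ∈ {1, 2, 3, 5}) = 0.19 + 0.21 + 0.23 + 0.22 = 0.85.
E[X | X ∈ {1, 2, 3, 5}] = [1·0.19 + 2·0.21 + 3·0.23 + 5·0.22] / 0.85
 = 2.4 / 0.85
 = 48/17

2.824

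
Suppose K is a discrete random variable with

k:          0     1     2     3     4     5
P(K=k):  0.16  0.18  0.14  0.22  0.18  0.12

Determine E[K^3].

E[K^3] = Σ k^3·P(K=k)
 = 0·0.16 + 1·0.18 + 8·0.14 + 27·0.22 + 64·0.18 + 125·0.12
 = 0 + 0.18 + 1.12 + 5.94 + 11.52 + 15
 = 33.76

33.76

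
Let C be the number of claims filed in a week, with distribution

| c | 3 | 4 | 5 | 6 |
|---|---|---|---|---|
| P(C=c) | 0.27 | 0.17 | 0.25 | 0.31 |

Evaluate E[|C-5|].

1.02

E[|C-5|] = Σ |c-5|·P(C=c)
 = 2·0.27 + 1·0.17 + 0·0.25 + 1·0.31
 = 0.54 + 0.17 + 0 + 0.31
 = 1.02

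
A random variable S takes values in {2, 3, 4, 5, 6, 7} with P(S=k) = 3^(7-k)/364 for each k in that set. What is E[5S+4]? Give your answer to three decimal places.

16.459

E[5S+4] = Σ (5s+4)·P(S=s)
 = 14·243/364 + 19·81/364 + 24·27/364 + 29·9/364 + 34·3/364 + 39·1/364
 = 243/26 + 1539/364 + 162/91 + 261/364 + 51/182 + 3/28
 = 5991/364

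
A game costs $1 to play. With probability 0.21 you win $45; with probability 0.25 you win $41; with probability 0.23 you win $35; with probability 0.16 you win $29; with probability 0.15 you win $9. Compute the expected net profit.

E[payout] = 45·0.21 + 41·0.25 + 35·0.23 + 29·0.16 + 9·0.15
 = 9.45 + 10.25 + 8.05 + 4.64 + 1.35
 = 33.74
Net = 33.74 - 1 = 32.74

32.74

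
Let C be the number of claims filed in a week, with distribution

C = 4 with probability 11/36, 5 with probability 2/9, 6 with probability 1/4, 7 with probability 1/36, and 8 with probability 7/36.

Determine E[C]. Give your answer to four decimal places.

5.5833

E[C] = Σ c·P(C=c)
 = 4·11/36 + 5·2/9 + 6·1/4 + 7·1/36 + 8·7/36
 = 11/9 + 10/9 + 3/2 + 7/36 + 14/9
 = 67/12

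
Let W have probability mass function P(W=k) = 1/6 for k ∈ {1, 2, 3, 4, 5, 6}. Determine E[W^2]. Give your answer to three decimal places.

E[W^2] = Σ w^2·P(W=w)
 = 1·1/6 + 4·1/6 + 9·1/6 + 16·1/6 + 25·1/6 + 36·1/6
 = 1/6 + 2/3 + 3/2 + 8/3 + 25/6 + 6
 = 91/6

15.167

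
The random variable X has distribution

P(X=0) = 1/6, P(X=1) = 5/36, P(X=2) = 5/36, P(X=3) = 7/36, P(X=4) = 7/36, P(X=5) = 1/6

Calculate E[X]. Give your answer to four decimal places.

E[X] = Σ x·P(X=x)
 = 0·1/6 + 1·5/36 + 2·5/36 + 3·7/36 + 4·7/36 + 5·1/6
 = 0 + 5/36 + 5/18 + 7/12 + 7/9 + 5/6
 = 47/18

2.6111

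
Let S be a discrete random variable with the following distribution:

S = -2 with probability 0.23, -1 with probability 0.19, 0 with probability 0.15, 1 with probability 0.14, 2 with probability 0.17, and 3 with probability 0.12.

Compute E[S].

E[S] = Σ s·P(S=s)
 = (-2)·0.23 + (-1)·0.19 + 0·0.15 + 1·0.14 + 2·0.17 + 3·0.12
 = (-0.46) + (-0.19) + 0 + 0.14 + 0.34 + 0.36
 = 0.19

0.19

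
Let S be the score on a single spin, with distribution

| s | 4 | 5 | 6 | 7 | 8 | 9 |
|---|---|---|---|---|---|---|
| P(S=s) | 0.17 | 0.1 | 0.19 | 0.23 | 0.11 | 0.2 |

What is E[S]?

6.61

E[S] = Σ s·P(S=s)
 = 4·0.17 + 5·0.1 + 6·0.19 + 7·0.23 + 8·0.11 + 9·0.2
 = 0.68 + 0.5 + 1.14 + 1.61 + 0.88 + 1.8
 = 6.61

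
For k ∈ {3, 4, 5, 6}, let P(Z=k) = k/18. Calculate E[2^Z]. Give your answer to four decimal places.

35.1111

E[2^Z] = Σ 2^z·P(Z=z)
 = 8·1/6 + 16·2/9 + 32·5/18 + 64·1/3
 = 4/3 + 32/9 + 80/9 + 64/3
 = 316/9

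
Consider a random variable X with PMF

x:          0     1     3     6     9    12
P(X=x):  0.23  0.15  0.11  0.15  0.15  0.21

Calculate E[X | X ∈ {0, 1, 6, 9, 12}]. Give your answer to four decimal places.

5.5281

P(X ∈ {0, 1, 6, 9, 12}) = 0.23 + 0.15 + 0.15 + 0.15 + 0.21 = 0.89.
E[X | X ∈ {0, 1, 6, 9, 12}] = [0·0.23 + 1·0.15 + 6·0.15 + 9·0.15 + 12·0.21] / 0.89
 = 4.92 / 0.89
 = 492/89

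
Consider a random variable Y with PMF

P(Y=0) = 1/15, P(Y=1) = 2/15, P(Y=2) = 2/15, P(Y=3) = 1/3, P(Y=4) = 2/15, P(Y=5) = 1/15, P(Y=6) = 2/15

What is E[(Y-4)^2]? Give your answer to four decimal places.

E[(Y-4)^2] = Σ (y-4)^2·P(Y=y)
 = 16·1/15 + 9·2/15 + 4·2/15 + 1·1/3 + 0·2/15 + 1·1/15 + 4·2/15
 = 16/15 + 6/5 + 8/15 + 1/3 + 0 + 1/15 + 8/15
 = 56/15

3.7333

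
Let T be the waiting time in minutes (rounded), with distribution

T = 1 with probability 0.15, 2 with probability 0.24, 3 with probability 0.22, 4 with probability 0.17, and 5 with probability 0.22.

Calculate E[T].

3.07

E[T] = Σ t·P(T=t)
 = 1·0.15 + 2·0.24 + 3·0.22 + 4·0.17 + 5·0.22
 = 0.15 + 0.48 + 0.66 + 0.68 + 1.1
 = 3.07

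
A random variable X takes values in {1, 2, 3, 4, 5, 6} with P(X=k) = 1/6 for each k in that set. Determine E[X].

E[X] = Σ x·P(X=x)
 = 1·1/6 + 2·1/6 + 3·1/6 + 4·1/6 + 5·1/6 + 6·1/6
 = 1/6 + 1/3 + 1/2 + 2/3 + 5/6 + 1
 = 7/2

3.5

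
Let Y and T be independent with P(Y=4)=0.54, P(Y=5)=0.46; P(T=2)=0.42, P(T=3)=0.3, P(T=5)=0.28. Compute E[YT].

E[YT] = Σ_y Σ_t yt · P(Y=y)P(T=t)
 = 8·0.2268 + 12·0.162 + 20·0.1512 + 10·0.1932 + 15·0.138 + 25·0.1288
 = 1.8144 + 1.944 + 3.024 + 1.932 + 2.07 + 3.22
 = 14.0044

14.0044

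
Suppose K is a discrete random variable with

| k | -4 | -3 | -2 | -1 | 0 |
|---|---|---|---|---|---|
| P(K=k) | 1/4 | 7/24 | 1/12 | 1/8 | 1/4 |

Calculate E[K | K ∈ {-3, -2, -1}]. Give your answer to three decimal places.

P(K ∈ {-3, -2, -1}) = 7/24 + 1/12 + 1/8 = 1/2.
E[K | K ∈ {-3, -2, -1}] = [(-3)·7/24 + (-2)·1/12 + (-1)·1/8] / (1/2)
 = -7/6 / (1/2)
 = -7/3

-2.333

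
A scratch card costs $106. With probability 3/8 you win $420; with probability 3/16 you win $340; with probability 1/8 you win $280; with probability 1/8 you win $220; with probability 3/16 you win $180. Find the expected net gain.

E[payout] = 420·3/8 + 340·3/16 + 280·1/8 + 220·1/8 + 180·3/16
 = 315/2 + 255/4 + 35 + 55/2 + 135/4
 = 635/2
Net = 635/2 - 106 = 423/2

211.5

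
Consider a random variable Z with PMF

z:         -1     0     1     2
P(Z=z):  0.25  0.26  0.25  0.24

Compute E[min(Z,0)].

-0.25

E[min(Z,0)] = Σ min(z,0)·P(Z=z)
 = (-1)·0.25 + 0·0.26 + 0·0.25 + 0·0.24
 = (-0.25) + 0 + 0 + 0
 = -0.25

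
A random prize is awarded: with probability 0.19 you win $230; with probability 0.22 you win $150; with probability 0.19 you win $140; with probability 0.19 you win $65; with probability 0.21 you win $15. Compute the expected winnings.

118.8

E[payout] = 230·0.19 + 150·0.22 + 140·0.19 + 65·0.19 + 15·0.21
 = 43.7 + 33 + 26.6 + 12.35 + 3.15
 = 118.8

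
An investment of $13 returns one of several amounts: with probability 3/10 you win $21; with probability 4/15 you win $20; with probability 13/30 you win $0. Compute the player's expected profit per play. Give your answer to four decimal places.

-1.3667

E[payout] = 21·3/10 + 20·4/15 + 0·13/30
 = 63/10 + 16/3 + 0
 = 349/30
Net = 349/30 - 13 = -41/30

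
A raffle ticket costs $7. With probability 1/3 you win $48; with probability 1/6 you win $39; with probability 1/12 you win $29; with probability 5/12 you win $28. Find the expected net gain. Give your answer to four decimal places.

29.5833

E[payout] = 48·1/3 + 39·1/6 + 29·1/12 + 28·5/12
 = 16 + 13/2 + 29/12 + 35/3
 = 439/12
Net = 439/12 - 7 = 355/12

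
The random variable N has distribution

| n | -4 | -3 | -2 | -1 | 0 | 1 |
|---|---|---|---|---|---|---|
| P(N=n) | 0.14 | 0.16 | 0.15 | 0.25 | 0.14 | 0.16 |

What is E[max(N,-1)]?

E[max(N,-1)] = Σ max(n,-1)·P(N=n)
 = (-1)·0.14 + (-1)·0.16 + (-1)·0.15 + (-1)·0.25 + 0·0.14 + 1·0.16
 = (-0.14) + (-0.16) + (-0.15) + (-0.25) + 0 + 0.16
 = -0.54

-0.54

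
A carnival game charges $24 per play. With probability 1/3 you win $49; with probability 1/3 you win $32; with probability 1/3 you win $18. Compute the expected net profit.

E[payout] = 49·1/3 + 32·1/3 + 18·1/3
 = 49/3 + 32/3 + 6
 = 33
Net = 33 - 24 = 9

9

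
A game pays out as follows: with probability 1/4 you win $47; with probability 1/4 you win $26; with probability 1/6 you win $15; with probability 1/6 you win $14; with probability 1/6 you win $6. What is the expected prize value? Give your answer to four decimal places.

24.0833

E[payout] = 47·1/4 + 26·1/4 + 15·1/6 + 14·1/6 + 6·1/6
 = 47/4 + 13/2 + 5/2 + 7/3 + 1
 = 289/12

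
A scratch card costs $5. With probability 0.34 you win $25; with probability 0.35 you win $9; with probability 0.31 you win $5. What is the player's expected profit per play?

8.2

E[payout] = 25·0.34 + 9·0.35 + 5·0.31
 = 8.5 + 3.15 + 1.55
 = 13.2
Net = 13.2 - 5 = 8.2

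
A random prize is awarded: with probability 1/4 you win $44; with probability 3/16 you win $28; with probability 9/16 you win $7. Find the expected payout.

20.1875

E[payout] = 44·1/4 + 28·3/16 + 7·9/16
 = 11 + 21/4 + 63/16
 = 323/16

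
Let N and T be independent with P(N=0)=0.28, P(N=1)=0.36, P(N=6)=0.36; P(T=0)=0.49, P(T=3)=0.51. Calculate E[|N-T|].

E[|N-T|] = Σ_n Σ_t |n-t| · P(N=n)P(T=t)
 = 0·0.1372 + 3·0.1428 + 1·0.1764 + 2·0.1836 + 6·0.1764 + 3·0.1836
 = 0 + 0.4284 + 0.1764 + 0.3672 + 1.0584 + 0.5508
 = 2.5812

2.5812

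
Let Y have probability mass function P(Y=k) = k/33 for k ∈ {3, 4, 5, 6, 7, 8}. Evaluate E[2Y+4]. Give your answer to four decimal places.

E[2Y+4] = Σ (2y+4)·P(Y=y)
 = 10·1/11 + 12·4/33 + 14·5/33 + 16·2/11 + 18·7/33 + 20·8/33
 = 10/11 + 16/11 + 70/33 + 32/11 + 42/11 + 160/33
 = 530/33

16.0606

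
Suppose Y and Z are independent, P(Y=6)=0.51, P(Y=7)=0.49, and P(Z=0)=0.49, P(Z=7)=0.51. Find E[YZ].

23.1693

E[YZ] = Σ_y Σ_z yz · P(Y=y)P(Z=z)
 = 0·0.2499 + 42·0.2601 + 0·0.2401 + 49·0.2499
 = 0 + 10.9242 + 0 + 12.2451
 = 23.1693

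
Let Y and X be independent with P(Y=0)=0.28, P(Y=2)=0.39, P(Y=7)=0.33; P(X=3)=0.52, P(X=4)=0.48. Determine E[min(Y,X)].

1.9284

E[min(Y,X)] = Σ_y Σ_x min(y,x) · P(Y=y)P(X=x)
 = 0·0.1456 + 0·0.1344 + 2·0.2028 + 2·0.1872 + 3·0.1716 + 4·0.1584
 = 0 + 0 + 0.4056 + 0.3744 + 0.5148 + 0.6336
 = 1.9284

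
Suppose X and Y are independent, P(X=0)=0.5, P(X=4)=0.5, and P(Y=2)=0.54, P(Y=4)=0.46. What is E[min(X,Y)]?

1.46

E[min(X,Y)] = Σ_x Σ_y min(x,y) · P(X=x)P(Y=y)
 = 0·0.27 + 0·0.23 + 2·0.27 + 4·0.23
 = 0 + 0 + 0.54 + 0.92
 = 1.46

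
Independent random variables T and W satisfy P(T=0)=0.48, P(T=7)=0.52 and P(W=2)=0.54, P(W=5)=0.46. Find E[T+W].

7.02

E[T+W] = Σ_t Σ_w (t+w) · P(T=t)P(W=w)
 = 2·0.2592 + 5·0.2208 + 9·0.2808 + 12·0.2392
 = 0.5184 + 1.104 + 2.5272 + 2.8704
 = 7.02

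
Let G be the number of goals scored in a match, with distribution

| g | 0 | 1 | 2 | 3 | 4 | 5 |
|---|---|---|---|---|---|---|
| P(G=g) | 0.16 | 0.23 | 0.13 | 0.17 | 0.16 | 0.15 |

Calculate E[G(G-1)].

E[G(G-1)] = Σ g(g-1)·P(G=g)
 = 0·0.16 + 0·0.23 + 2·0.13 + 6·0.17 + 12·0.16 + 20·0.15
 = 0 + 0 + 0.26 + 1.02 + 1.92 + 3
 = 6.2

6.2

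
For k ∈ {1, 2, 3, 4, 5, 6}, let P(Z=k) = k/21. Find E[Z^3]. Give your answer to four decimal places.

E[Z^3] = Σ z^3·P(Z=z)
 = 1·1/21 + 8·2/21 + 27·1/7 + 64·4/21 + 125·5/21 + 216·2/7
 = 1/21 + 16/21 + 27/7 + 256/21 + 625/21 + 432/7
 = 325/3

108.3333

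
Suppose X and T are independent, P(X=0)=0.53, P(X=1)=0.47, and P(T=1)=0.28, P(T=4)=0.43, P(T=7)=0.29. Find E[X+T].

4.5

E[X+T] = Σ_x Σ_t (x+t) · P(X=x)P(T=t)
 = 1·0.1484 + 4·0.2279 + 7·0.1537 + 2·0.1316 + 5·0.2021 + 8·0.1363
 = 0.1484 + 0.9116 + 1.0759 + 0.2632 + 1.0105 + 1.0904
 = 4.5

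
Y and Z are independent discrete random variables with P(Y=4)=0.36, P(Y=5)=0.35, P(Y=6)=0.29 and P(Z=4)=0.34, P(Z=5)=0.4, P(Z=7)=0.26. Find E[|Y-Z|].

1.1144

E[|Y-Z|] = Σ_y Σ_z |y-z| · P(Y=y)P(Z=z)
 = 0·0.1224 + 1·0.144 + 3·0.0936 + 1·0.119 + 0·0.14 + 2·0.091 + 2·0.0986 + 1·0.116 + 1·0.0754
 = 0 + 0.144 + 0.2808 + 0.119 + 0 + 0.182 + 0.1972 + 0.116 + 0.0754
 = 1.1144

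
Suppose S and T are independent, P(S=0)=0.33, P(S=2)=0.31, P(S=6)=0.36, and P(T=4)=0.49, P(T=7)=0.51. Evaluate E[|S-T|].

E[|S-T|] = Σ_s Σ_t |s-t| · P(S=s)P(T=t)
 = 4·0.1617 + 7·0.1683 + 2·0.1519 + 5·0.1581 + 2·0.1764 + 1·0.1836
 = 0.6468 + 1.1781 + 0.3038 + 0.7905 + 0.3528 + 0.1836
 = 3.4556

3.4556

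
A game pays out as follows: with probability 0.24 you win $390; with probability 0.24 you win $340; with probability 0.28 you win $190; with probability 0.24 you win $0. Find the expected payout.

E[payout] = 390·0.24 + 340·0.24 + 190·0.28 + 0·0.24
 = 93.6 + 81.6 + 53.2 + 0
 = 228.4

228.4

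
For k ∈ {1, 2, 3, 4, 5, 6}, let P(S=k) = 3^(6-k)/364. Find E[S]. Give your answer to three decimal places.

1.492

E[S] = Σ s·P(S=s)
 = 1·243/364 + 2·81/364 + 3·27/364 + 4·9/364 + 5·3/364 + 6·1/364
 = 243/364 + 81/182 + 81/364 + 9/91 + 15/364 + 3/182
 = 543/364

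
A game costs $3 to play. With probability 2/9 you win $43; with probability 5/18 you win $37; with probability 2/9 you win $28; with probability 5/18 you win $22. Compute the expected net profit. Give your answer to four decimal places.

E[payout] = 43·2/9 + 37·5/18 + 28·2/9 + 22·5/18
 = 86/9 + 185/18 + 56/9 + 55/9
 = 193/6
Net = 193/6 - 3 = 175/6

29.1667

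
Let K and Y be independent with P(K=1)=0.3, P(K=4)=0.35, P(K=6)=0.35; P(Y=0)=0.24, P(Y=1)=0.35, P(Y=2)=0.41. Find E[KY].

E[KY] = Σ_k Σ_y ky · P(K=k)P(Y=y)
 = 0·0.072 + 1·0.105 + 2·0.123 + 0·0.084 + 4·0.1225 + 8·0.1435 + 0·0.084 + 6·0.1225 + 12·0.1435
 = 0 + 0.105 + 0.246 + 0 + 0.49 + 1.148 + 0 + 0.735 + 1.722
 = 4.446

4.446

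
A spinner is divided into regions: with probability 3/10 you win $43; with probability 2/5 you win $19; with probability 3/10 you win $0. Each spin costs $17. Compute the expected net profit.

3.5

E[payout] = 43·3/10 + 19·2/5 + 0·3/10
 = 129/10 + 38/5 + 0
 = 41/2
Net = 41/2 - 17 = 7/2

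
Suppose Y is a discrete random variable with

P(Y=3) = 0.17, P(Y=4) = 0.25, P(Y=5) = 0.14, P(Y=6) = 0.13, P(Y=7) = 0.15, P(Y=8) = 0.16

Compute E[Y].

5.32

E[Y] = Σ y·P(Y=y)
 = 3·0.17 + 4·0.25 + 5·0.14 + 6·0.13 + 7·0.15 + 8·0.16
 = 0.51 + 1 + 0.7 + 0.78 + 1.05 + 1.28
 = 5.32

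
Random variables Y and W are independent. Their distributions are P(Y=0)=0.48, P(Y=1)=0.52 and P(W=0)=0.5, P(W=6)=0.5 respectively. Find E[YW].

1.56

E[YW] = Σ_y Σ_w yw · P(Y=y)P(W=w)
 = 0·0.24 + 0·0.24 + 0·0.26 + 6·0.26
 = 0 + 0 + 0 + 1.56
 = 1.56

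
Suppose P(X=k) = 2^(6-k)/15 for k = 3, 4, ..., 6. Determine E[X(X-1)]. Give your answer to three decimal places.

11.067

E[X(X-1)] = Σ x(x-1)·P(X=x)
 = 6·8/15 + 12·4/15 + 20·2/15 + 30·1/15
 = 16/5 + 16/5 + 8/3 + 2
 = 166/15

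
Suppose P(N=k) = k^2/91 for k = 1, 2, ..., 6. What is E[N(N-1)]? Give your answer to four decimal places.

20.1538

E[N(N-1)] = Σ n(n-1)·P(N=n)
 = 0·1/91 + 2·4/91 + 6·9/91 + 12·16/91 + 20·25/91 + 30·36/91
 = 0 + 8/91 + 54/91 + 192/91 + 500/91 + 1080/91
 = 262/13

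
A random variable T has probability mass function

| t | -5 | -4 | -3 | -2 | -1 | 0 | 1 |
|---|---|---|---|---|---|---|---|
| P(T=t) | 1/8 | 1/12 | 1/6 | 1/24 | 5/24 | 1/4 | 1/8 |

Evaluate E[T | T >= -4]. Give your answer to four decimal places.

-1.1429

P(T >= -4) = 1/12 + 1/6 + 1/24 + 5/24 + 1/4 + 1/8 = 7/8.
E[T | T >= -4] = [(-4)·1/12 + (-3)·1/6 + (-2)·1/24 + (-1)·5/24 + 0·1/4 + 1·1/8] / (7/8)
 = -1 / (7/8)
 = -8/7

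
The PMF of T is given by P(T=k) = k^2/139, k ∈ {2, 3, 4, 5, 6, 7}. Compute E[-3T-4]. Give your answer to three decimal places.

E[-3T-4] = Σ (-3t-4)·P(T=t)
 = (-10)·4/139 + (-13)·9/139 + (-16)·16/139 + (-19)·25/139 + (-22)·36/139 + (-25)·49/139
 = (-40/139) + (-117/139) + (-256/139) + (-475/139) + (-792/139) + (-1225/139)
 = -2905/139

-20.899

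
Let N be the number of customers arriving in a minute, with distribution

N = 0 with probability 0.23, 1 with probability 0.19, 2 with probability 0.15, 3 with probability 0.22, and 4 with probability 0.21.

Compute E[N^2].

6.13

E[N^2] = Σ n^2·P(N=n)
 = 0·0.23 + 1·0.19 + 4·0.15 + 9·0.22 + 16·0.21
 = 0 + 0.19 + 0.6 + 1.98 + 3.36
 = 6.13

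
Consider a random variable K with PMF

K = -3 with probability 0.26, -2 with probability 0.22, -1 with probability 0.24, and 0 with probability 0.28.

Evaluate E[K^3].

E[K^3] = Σ k^3·P(K=k)
 = (-27)·0.26 + (-8)·0.22 + (-1)·0.24 + 0·0.28
 = (-7.02) + (-1.76) + (-0.24) + 0
 = -9.02

-9.02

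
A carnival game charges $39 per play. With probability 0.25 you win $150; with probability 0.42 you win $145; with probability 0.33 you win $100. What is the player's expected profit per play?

92.4

E[payout] = 150·0.25 + 145·0.42 + 100·0.33
 = 37.5 + 60.9 + 33
 = 131.4
Net = 131.4 - 39 = 92.4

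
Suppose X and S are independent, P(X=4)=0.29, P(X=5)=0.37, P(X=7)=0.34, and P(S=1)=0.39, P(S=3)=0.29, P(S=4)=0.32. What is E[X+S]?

E[X+S] = Σ_x Σ_s (x+s) · P(X=x)P(S=s)
 = 5·0.1131 + 7·0.0841 + 8·0.0928 + 6·0.1443 + 8·0.1073 + 9·0.1184 + 8·0.1326 + 10·0.0986 + 11·0.1088
 = 0.5655 + 0.5887 + 0.7424 + 0.8658 + 0.8584 + 1.0656 + 1.0608 + 0.986 + 1.1968
 = 7.93

7.93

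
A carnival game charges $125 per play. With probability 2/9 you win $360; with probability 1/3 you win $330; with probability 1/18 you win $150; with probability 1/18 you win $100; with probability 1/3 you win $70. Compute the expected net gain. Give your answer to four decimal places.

102.2222

E[payout] = 360·2/9 + 330·1/3 + 150·1/18 + 100·1/18 + 70·1/3
 = 80 + 110 + 25/3 + 50/9 + 70/3
 = 2045/9
Net = 2045/9 - 125 = 920/9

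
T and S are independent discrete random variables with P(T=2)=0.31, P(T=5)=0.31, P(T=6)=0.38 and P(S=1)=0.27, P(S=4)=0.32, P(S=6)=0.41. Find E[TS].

E[TS] = Σ_t Σ_s ts · P(T=t)P(S=s)
 = 2·0.0837 + 8·0.0992 + 12·0.1271 + 5·0.0837 + 20·0.0992 + 30·0.1271 + 6·0.1026 + 24·0.1216 + 36·0.1558
 = 0.1674 + 0.7936 + 1.5252 + 0.4185 + 1.984 + 3.813 + 0.6156 + 2.9184 + 5.6088
 = 17.8445

17.8445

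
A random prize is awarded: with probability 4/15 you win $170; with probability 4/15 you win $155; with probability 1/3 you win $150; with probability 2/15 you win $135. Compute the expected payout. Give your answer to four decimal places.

E[payout] = 170·4/15 + 155·4/15 + 150·1/3 + 135·2/15
 = 136/3 + 124/3 + 50 + 18
 = 464/3

154.6667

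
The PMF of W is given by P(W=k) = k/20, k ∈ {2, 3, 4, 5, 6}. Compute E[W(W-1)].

E[W(W-1)] = Σ w(w-1)·P(W=w)
 = 2·1/10 + 6·3/20 + 12·1/5 + 20·1/4 + 30·3/10
 = 1/5 + 9/10 + 12/5 + 5 + 9
 = 35/2

17.5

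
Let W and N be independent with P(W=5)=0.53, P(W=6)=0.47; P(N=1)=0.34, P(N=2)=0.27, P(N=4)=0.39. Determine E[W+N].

E[W+N] = Σ_w Σ_n (w+n) · P(W=w)P(N=n)
 = 6·0.1802 + 7·0.1431 + 9·0.2067 + 7·0.1598 + 8·0.1269 + 10·0.1833
 = 1.0812 + 1.0017 + 1.8603 + 1.1186 + 1.0152 + 1.833
 = 7.91

7.91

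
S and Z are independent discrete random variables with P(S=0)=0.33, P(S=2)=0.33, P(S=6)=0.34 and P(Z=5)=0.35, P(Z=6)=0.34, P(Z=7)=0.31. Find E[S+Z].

E[S+Z] = Σ_s Σ_z (s+z) · P(S=s)P(Z=z)
 = 5·0.1155 + 6·0.1122 + 7·0.1023 + 7·0.1155 + 8·0.1122 + 9·0.1023 + 11·0.119 + 12·0.1156 + 13·0.1054
 = 0.5775 + 0.6732 + 0.7161 + 0.8085 + 0.8976 + 0.9207 + 1.309 + 1.3872 + 1.3702
 = 8.66

8.66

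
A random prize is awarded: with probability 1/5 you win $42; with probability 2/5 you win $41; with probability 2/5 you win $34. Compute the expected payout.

E[payout] = 42·1/5 + 41·2/5 + 34·2/5
 = 42/5 + 82/5 + 68/5
 = 192/5

38.4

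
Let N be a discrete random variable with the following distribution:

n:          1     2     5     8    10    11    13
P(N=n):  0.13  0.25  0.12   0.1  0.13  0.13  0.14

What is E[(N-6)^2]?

19.96

E[(N-6)^2] = Σ (n-6)^2·P(N=n)
 = 25·0.13 + 16·0.25 + 1·0.12 + 4·0.1 + 16·0.13 + 25·0.13 + 49·0.14
 = 3.25 + 4 + 0.12 + 0.4 + 2.08 + 3.25 + 6.86
 = 19.96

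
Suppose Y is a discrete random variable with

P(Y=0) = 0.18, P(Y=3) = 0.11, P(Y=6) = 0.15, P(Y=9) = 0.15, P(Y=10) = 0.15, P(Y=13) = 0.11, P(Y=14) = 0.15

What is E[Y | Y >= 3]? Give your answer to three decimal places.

9.280

P(Y >= 3) = 0.11 + 0.15 + 0.15 + 0.15 + 0.11 + 0.15 = 0.82.
E[Y | Y >= 3] = [3·0.11 + 6·0.15 + 9·0.15 + 10·0.15 + 13·0.11 + 14·0.15] / 0.82
 = 7.61 / 0.82
 = 761/82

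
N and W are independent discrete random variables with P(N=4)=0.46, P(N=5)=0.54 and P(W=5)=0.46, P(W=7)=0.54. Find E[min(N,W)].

4.54

E[min(N,W)] = Σ_n Σ_w min(n,w) · P(N=n)P(W=w)
 = 4·0.2116 + 4·0.2484 + 5·0.2484 + 5·0.2916
 = 0.8464 + 0.9936 + 1.242 + 1.458
 = 4.54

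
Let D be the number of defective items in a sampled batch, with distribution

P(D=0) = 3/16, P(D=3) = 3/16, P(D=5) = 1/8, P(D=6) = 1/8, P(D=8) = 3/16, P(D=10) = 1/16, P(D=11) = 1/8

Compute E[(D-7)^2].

E[(D-7)^2] = Σ (d-7)^2·P(D=d)
 = 49·3/16 + 16·3/16 + 4·1/8 + 1·1/8 + 1·3/16 + 9·1/16 + 16·1/8
 = 147/16 + 3 + 1/2 + 1/8 + 3/16 + 9/16 + 2
 = 249/16

15.5625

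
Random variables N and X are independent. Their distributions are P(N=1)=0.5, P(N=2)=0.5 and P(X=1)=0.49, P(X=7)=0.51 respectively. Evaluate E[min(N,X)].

1.255

E[min(N,X)] = Σ_n Σ_x min(n,x) · P(N=n)P(X=x)
 = 1·0.245 + 1·0.255 + 1·0.245 + 2·0.255
 = 0.245 + 0.255 + 0.245 + 0.51
 = 1.255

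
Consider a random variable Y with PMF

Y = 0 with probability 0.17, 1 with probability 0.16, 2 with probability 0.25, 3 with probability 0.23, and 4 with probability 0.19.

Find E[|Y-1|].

1.45

E[|Y-1|] = Σ |y-1|·P(Y=y)
 = 1·0.17 + 0·0.16 + 1·0.25 + 2·0.23 + 3·0.19
 = 0.17 + 0 + 0.25 + 0.46 + 0.57
 = 1.45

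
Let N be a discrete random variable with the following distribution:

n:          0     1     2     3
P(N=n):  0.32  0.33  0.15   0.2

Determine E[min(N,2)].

E[min(N,2)] = Σ min(n,2)·P(N=n)
 = 0·0.32 + 1·0.33 + 2·0.15 + 2·0.2
 = 0 + 0.33 + 0.3 + 0.4
 = 1.03

1.03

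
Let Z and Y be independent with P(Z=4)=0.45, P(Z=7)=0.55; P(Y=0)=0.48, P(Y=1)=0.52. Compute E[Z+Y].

6.17

E[Z+Y] = Σ_z Σ_y (z+y) · P(Z=z)P(Y=y)
 = 4·0.216 + 5·0.234 + 7·0.264 + 8·0.286
 = 0.864 + 1.17 + 1.848 + 2.288
 = 6.17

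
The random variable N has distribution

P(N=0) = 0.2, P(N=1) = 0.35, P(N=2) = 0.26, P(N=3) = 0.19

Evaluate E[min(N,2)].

1.25

E[min(N,2)] = Σ min(n,2)·P(N=n)
 = 0·0.2 + 1·0.35 + 2·0.26 + 2·0.19
 = 0 + 0.35 + 0.52 + 0.38
 = 1.25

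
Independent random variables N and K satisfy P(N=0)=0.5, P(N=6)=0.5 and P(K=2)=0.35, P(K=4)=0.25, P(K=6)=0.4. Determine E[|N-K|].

E[|N-K|] = Σ_n Σ_k |n-k| · P(N=n)P(K=k)
 = 2·0.175 + 4·0.125 + 6·0.2 + 4·0.175 + 2·0.125 + 0·0.2
 = 0.35 + 0.5 + 1.2 + 0.7 + 0.25 + 0
 = 3

3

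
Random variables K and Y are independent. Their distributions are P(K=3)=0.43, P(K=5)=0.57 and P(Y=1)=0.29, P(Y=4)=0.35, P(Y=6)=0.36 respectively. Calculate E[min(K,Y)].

3.0299

E[min(K,Y)] = Σ_k Σ_y min(k,y) · P(K=k)P(Y=y)
 = 1·0.1247 + 3·0.1505 + 3·0.1548 + 1·0.1653 + 4·0.1995 + 5·0.2052
 = 0.1247 + 0.4515 + 0.4644 + 0.1653 + 0.798 + 1.026
 = 3.0299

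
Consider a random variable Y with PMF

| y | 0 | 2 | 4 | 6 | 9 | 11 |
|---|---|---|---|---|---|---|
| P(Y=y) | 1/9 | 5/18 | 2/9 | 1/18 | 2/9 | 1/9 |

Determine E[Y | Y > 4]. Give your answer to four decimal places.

9.1429

P(Y > 4) = 1/18 + 2/9 + 1/9 = 7/18.
E[Y | Y > 4] = [6·1/18 + 9·2/9 + 11·1/9] / (7/18)
 = 32/9 / (7/18)
 = 64/7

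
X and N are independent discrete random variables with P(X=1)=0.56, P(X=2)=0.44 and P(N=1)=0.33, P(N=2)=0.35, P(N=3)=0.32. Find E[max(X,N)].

2.1352

E[max(X,N)] = Σ_x Σ_n max(x,n) · P(X=x)P(N=n)
 = 1·0.1848 + 2·0.196 + 3·0.1792 + 2·0.1452 + 2·0.154 + 3·0.1408
 = 0.1848 + 0.392 + 0.5376 + 0.2904 + 0.308 + 0.4224
 = 2.1352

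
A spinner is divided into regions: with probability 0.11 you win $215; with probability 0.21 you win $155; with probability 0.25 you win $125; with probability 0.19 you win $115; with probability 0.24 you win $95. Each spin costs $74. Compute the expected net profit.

58.1

E[payout] = 215·0.11 + 155·0.21 + 125·0.25 + 115·0.19 + 95·0.24
 = 23.65 + 32.55 + 31.25 + 21.85 + 22.8
 = 132.1
Net = 132.1 - 74 = 58.1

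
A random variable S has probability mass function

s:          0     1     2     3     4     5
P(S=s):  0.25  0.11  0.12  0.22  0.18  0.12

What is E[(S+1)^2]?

14.11

E[(S+1)^2] = Σ (s+1)^2·P(S=s)
 = 1·0.25 + 4·0.11 + 9·0.12 + 16·0.22 + 25·0.18 + 36·0.12
 = 0.25 + 0.44 + 1.08 + 3.52 + 4.5 + 4.32
 = 14.11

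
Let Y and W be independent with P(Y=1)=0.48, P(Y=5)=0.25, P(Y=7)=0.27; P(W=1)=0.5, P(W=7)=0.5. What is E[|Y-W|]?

3

E[|Y-W|] = Σ_y Σ_w |y-w| · P(Y=y)P(W=w)
 = 0·0.24 + 6·0.24 + 4·0.125 + 2·0.125 + 6·0.135 + 0·0.135
 = 0 + 1.44 + 0.5 + 0.25 + 0.81 + 0
 = 3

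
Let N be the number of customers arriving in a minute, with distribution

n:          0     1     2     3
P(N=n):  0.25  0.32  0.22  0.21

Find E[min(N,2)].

E[min(N,2)] = Σ min(n,2)·P(N=n)
 = 0·0.25 + 1·0.32 + 2·0.22 + 2·0.21
 = 0 + 0.32 + 0.44 + 0.42
 = 1.18

1.18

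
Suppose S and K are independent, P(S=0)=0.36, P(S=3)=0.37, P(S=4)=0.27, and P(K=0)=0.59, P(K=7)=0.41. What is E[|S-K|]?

3.2642

E[|S-K|] = Σ_s Σ_k |s-k| · P(S=s)P(K=k)
 = 0·0.2124 + 7·0.1476 + 3·0.2183 + 4·0.1517 + 4·0.1593 + 3·0.1107
 = 0 + 1.0332 + 0.6549 + 0.6068 + 0.6372 + 0.3321
 = 3.2642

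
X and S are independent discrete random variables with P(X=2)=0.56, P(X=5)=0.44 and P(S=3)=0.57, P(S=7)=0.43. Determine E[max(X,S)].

E[max(X,S)] = Σ_x Σ_s max(x,s) · P(X=x)P(S=s)
 = 3·0.3192 + 7·0.2408 + 5·0.2508 + 7·0.1892
 = 0.9576 + 1.6856 + 1.254 + 1.3244
 = 5.2216

5.2216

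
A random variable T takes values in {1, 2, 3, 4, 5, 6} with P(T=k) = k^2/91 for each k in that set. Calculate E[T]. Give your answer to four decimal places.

E[T] = Σ t·P(T=t)
 = 1·1/91 + 2·4/91 + 3·9/91 + 4·16/91 + 5·25/91 + 6·36/91
 = 1/91 + 8/91 + 27/91 + 64/91 + 125/91 + 216/91
 = 63/13

4.8462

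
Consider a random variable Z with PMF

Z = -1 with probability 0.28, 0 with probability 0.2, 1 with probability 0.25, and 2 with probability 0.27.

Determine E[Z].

E[Z] = Σ z·P(Z=z)
 = (-1)·0.28 + 0·0.2 + 1·0.25 + 2·0.27
 = (-0.28) + 0 + 0.25 + 0.54
 = 0.51

0.51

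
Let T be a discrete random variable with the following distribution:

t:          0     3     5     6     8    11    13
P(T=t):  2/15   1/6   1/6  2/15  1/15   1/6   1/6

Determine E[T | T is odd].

P(T is odd) = 1/6 + 1/6 + 1/6 + 1/6 = 2/3.
E[T | T is odd] = [3·1/6 + 5·1/6 + 11·1/6 + 13·1/6] / (2/3)
 = 16/3 / (2/3)
 = 8

8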